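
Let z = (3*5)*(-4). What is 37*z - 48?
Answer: -2268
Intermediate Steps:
z = -60 (z = 15*(-4) = -60)
37*z - 48 = 37*(-60) - 48 = -2220 - 48 = -2268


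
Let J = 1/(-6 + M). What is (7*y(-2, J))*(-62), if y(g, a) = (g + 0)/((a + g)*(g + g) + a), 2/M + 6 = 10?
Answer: 4774/47 ≈ 101.57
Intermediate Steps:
M = ½ (M = 2/(-6 + 10) = 2/4 = 2*(¼) = ½ ≈ 0.50000)
J = -2/11 (J = 1/(-6 + ½) = 1/(-11/2) = -2/11 ≈ -0.18182)
y(g, a) = g/(a + 2*g*(a + g)) (y(g, a) = g/((a + g)*(2*g) + a) = g/(2*g*(a + g) + a) = g/(a + 2*g*(a + g)))
(7*y(-2, J))*(-62) = (7*(-2/(-2/11 + 2*(-2)² + 2*(-2/11)*(-2))))*(-62) = (7*(-2/(-2/11 + 2*4 + 8/11)))*(-62) = (7*(-2/(-2/11 + 8 + 8/11)))*(-62) = (7*(-2/94/11))*(-62) = (7*(-2*11/94))*(-62) = (7*(-11/47))*(-62) = -77/47*(-62) = 4774/47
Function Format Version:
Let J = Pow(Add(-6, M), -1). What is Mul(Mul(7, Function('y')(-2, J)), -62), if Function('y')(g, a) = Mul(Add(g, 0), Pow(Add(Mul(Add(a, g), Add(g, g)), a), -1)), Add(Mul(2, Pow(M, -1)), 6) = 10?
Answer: Rational(4774, 47) ≈ 101.57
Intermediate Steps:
M = Rational(1, 2) (M = Mul(2, Pow(Add(-6, 10), -1)) = Mul(2, Pow(4, -1)) = Mul(2, Rational(1, 4)) = Rational(1, 2) ≈ 0.50000)
J = Rational(-2, 11) (J = Pow(Add(-6, Rational(1, 2)), -1) = Pow(Rational(-11, 2), -1) = Rational(-2, 11) ≈ -0.18182)
Function('y')(g, a) = Mul(g, Pow(Add(a, Mul(2, g, Add(a, g))), -1)) (Function('y')(g, a) = Mul(g, Pow(Add(Mul(Add(a, g), Mul(2, g)), a), -1)) = Mul(g, Pow(Add(Mul(2, g, Add(a, g)), a), -1)) = Mul(g, Pow(Add(a, Mul(2, g, Add(a, g))), -1)))
Mul(Mul(7, Function('y')(-2, J)), -62) = Mul(Mul(7, Mul(-2, Pow(Add(Rational(-2, 11), Mul(2, Pow(-2, 2)), Mul(2, Rational(-2, 11), -2)), -1))), -62) = Mul(Mul(7, Mul(-2, Pow(Add(Rational(-2, 11), Mul(2, 4), Rational(8, 11)), -1))), -62) = Mul(Mul(7, Mul(-2, Pow(Add(Rational(-2, 11), 8, Rational(8, 11)), -1))), -62) = Mul(Mul(7, Mul(-2, Pow(Rational(94, 11), -1))), -62) = Mul(Mul(7, Mul(-2, Rational(11, 94))), -62) = Mul(Mul(7, Rational(-11, 47)), -62) = Mul(Rational(-77, 47), -62) = Rational(4774, 47)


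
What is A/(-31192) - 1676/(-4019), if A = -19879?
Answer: 132171493/125360648 ≈ 1.0543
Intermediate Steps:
A/(-31192) - 1676/(-4019) = -19879/(-31192) - 1676/(-4019) = -19879*(-1/31192) - 1676*(-1/4019) = 19879/31192 + 1676/4019 = 132171493/125360648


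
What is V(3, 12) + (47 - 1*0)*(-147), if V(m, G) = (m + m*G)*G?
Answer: -6441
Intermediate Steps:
V(m, G) = G*(m + G*m) (V(m, G) = (m + G*m)*G = G*(m + G*m))
V(3, 12) + (47 - 1*0)*(-147) = 12*3*(1 + 12) + (47 - 1*0)*(-147) = 12*3*13 + (47 + 0)*(-147) = 468 + 47*(-147) = 468 - 6909 = -6441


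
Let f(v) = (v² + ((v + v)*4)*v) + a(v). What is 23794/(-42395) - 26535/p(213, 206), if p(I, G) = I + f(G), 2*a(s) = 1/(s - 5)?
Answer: -164297708128/260507227385 ≈ -0.63068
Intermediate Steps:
a(s) = 1/(2*(-5 + s)) (a(s) = 1/(2*(s - 5)) = 1/(2*(-5 + s)))
f(v) = 1/(2*(-5 + v)) + 9*v² (f(v) = (v² + ((v + v)*4)*v) + 1/(2*(-5 + v)) = (v² + ((2*v)*4)*v) + 1/(2*(-5 + v)) = (v² + (8*v)*v) + 1/(2*(-5 + v)) = (v² + 8*v²) + 1/(2*(-5 + v)) = 9*v² + 1/(2*(-5 + v)) = 1/(2*(-5 + v)) + 9*v²)
p(I, G) = I + (1 + 18*G²*(-5 + G))/(2*(-5 + G))
23794/(-42395) - 26535/p(213, 206) = 23794/(-42395) - 26535*(-5 + 206)/(½ + (-5 + 206)*(213 + 9*206²)) = 23794*(-1/42395) - 26535*201/(½ + 201*(213 + 9*42436)) = -23794/42395 - 26535*201/(½ + 201*(213 + 381924)) = -23794/42395 - 26535*201/(½ + 201*382137) = -23794/42395 - 26535*201/(½ + 76809537) = -23794/42395 - 26535/((1/201)*(153619075/2)) = -23794/42395 - 26535/153619075/402 = -23794/42395 - 26535*402/153619075 = -23794/42395 - 2133414/30723815 = -164297708128/260507227385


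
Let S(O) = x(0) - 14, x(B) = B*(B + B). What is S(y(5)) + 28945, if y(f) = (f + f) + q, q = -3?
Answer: 28931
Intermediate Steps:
y(f) = -3 + 2*f (y(f) = (f + f) - 3 = 2*f - 3 = -3 + 2*f)
x(B) = 2*B² (x(B) = B*(2*B) = 2*B²)
S(O) = -14 (S(O) = 2*0² - 14 = 2*0 - 14 = 0 - 14 = -14)
S(y(5)) + 28945 = -14 + 28945 = 28931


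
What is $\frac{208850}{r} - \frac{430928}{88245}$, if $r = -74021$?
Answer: $- \frac{50327689738}{6531983145} \approx -7.7048$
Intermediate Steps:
$\frac{208850}{r} - \frac{430928}{88245} = \frac{208850}{-74021} - \frac{430928}{88245} = 208850 \left(- \frac{1}{74021}\right) - \frac{430928}{88245} = - \frac{208850}{74021} - \frac{430928}{88245} = - \frac{50327689738}{6531983145}$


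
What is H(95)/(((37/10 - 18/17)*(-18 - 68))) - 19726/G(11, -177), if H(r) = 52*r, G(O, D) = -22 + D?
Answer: 297289782/3842093 ≈ 77.377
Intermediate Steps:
H(95)/(((37/10 - 18/17)*(-18 - 68))) - 19726/G(11, -177) = (52*95)/(((37/10 - 18/17)*(-18 - 68))) - 19726/(-22 - 177) = 4940/(((37*(⅒) - 18*1/17)*(-86))) - 19726/(-199) = 4940/(((37/10 - 18/17)*(-86))) - 19726*(-1/199) = 4940/(((449/170)*(-86))) + 19726/199 = 4940/(-19307/85) + 19726/199 = 4940*(-85/19307) + 19726/199 = -419900/19307 + 19726/199 = 297289782/3842093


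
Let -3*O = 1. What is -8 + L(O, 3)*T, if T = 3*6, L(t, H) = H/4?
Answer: 11/2 ≈ 5.5000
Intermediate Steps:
O = -⅓ (O = -⅓*1 = -⅓ ≈ -0.33333)
L(t, H) = H/4 (L(t, H) = H*(¼) = H/4)
T = 18
-8 + L(O, 3)*T = -8 + ((¼)*3)*18 = -8 + (¾)*18 = -8 + 27/2 = 11/2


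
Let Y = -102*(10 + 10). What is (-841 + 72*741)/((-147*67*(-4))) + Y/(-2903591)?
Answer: 152550834841/114389871036 ≈ 1.3336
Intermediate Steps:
Y = -2040 (Y = -102*20 = -2040)
(-841 + 72*741)/((-147*67*(-4))) + Y/(-2903591) = (-841 + 72*741)/((-147*67*(-4))) - 2040/(-2903591) = (-841 + 53352)/((-9849*(-4))) - 2040*(-1/2903591) = 52511/39396 + 2040/2903591 = 152550834841/114389871036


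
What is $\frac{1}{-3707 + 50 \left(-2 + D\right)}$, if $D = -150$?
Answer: $- \frac{1}{11307} \approx -8.8441 \cdot 10^{-5}$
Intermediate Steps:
$\frac{1}{-3707 + 50 \left(-2 + D\right)} = \frac{1}{-3707 + 50 \left(-2 - 150\right)} = \frac{1}{-3707 + 50 \left(-152\right)} = \frac{1}{-3707 - 7600} = \frac{1}{-11307} = - \frac{1}{11307}$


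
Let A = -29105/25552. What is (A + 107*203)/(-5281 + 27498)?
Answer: 554985887/567688784 ≈ 0.97762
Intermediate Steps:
A = -29105/25552 (A = -29105*1/25552 = -29105/25552 ≈ -1.1390)
(A + 107*203)/(-5281 + 27498) = (-29105/25552 + 107*203)/(-5281 + 27498) = (-29105/25552 + 21721)/22217 = (554985887/25552)*(1/22217) = 554985887/567688784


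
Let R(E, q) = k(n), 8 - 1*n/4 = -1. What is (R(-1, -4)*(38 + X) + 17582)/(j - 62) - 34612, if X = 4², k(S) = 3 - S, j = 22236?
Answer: -383735344/11087 ≈ -34611.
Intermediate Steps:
n = 36 (n = 32 - 4*(-1) = 32 + 4 = 36)
R(E, q) = -33 (R(E, q) = 3 - 1*36 = 3 - 36 = -33)
X = 16
(R(-1, -4)*(38 + X) + 17582)/(j - 62) - 34612 = (-33*(38 + 16) + 17582)/(22236 - 62) - 34612 = (-33*54 + 17582)/22174 - 34612 = (-1782 + 17582)*(1/22174) - 34612 = 15800*(1/22174) - 34612 = 7900/11087 - 34612 = -383735344/11087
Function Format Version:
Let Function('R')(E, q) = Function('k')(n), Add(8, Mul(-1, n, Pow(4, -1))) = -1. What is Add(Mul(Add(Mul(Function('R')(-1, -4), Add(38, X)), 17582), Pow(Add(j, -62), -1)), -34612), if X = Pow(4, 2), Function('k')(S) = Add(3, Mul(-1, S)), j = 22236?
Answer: Rational(-383735344, 11087) ≈ -34611.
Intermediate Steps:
n = 36 (n = Add(32, Mul(-4, -1)) = Add(32, 4) = 36)
Function('R')(E, q) = -33 (Function('R')(E, q) = Add(3, Mul(-1, 36)) = Add(3, -36) = -33)
X = 16
Add(Mul(Add(Mul(Function('R')(-1, -4), Add(38, X)), 17582), Pow(Add(j, -62), -1)), -34612) = Add(Mul(Add(Mul(-33, Add(38, 16)), 17582), Pow(Add(22236, -62), -1)), -34612) = Add(Mul(Add(Mul(-33, 54), 17582), Pow(22174, -1)), -34612) = Add(Mul(Add(-1782, 17582), Rational(1, 22174)), -34612) = Add(Mul(15800, Rational(1, 22174)), -34612) = Add(Rational(7900, 11087), -34612) = Rational(-383735344, 11087)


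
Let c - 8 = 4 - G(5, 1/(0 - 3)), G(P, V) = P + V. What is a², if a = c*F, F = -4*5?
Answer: 193600/9 ≈ 21511.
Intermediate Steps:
F = -20
c = 22/3 (c = 8 + (4 - (5 + 1/(0 - 3))) = 8 + (4 - (5 + 1/(-3))) = 8 + (4 - (5 - ⅓)) = 8 + (4 - 1*14/3) = 8 + (4 - 14/3) = 8 - ⅔ = 22/3 ≈ 7.3333)
a = -440/3 (a = (22/3)*(-20) = -440/3 ≈ -146.67)
a² = (-440/3)² = 193600/9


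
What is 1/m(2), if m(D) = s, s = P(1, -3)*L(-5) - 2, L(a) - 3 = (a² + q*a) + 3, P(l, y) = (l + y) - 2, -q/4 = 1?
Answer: -1/206 ≈ -0.0048544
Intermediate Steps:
q = -4 (q = -4*1 = -4)
P(l, y) = -2 + l + y
L(a) = 6 + a² - 4*a (L(a) = 3 + ((a² - 4*a) + 3) = 3 + (3 + a² - 4*a) = 6 + a² - 4*a)
s = -206 (s = (-2 + 1 - 3)*(6 + (-5)² - 4*(-5)) - 2 = -4*(6 + 25 + 20) - 2 = -4*51 - 2 = -204 - 2 = -206)
m(D) = -206
1/m(2) = 1/(-206) = -1/206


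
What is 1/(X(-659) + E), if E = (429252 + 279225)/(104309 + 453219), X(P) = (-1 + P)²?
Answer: 557528/242859905277 ≈ 2.2957e-6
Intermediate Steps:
E = 708477/557528 ≈ 1.2707
1/(X(-659) + E) = 1/((-1 - 659)² + 708477/557528) = 1/((-660)² + 708477/557528) = 1/(435600 + 708477/557528) = 1/(242859905277/557528) = 557528/242859905277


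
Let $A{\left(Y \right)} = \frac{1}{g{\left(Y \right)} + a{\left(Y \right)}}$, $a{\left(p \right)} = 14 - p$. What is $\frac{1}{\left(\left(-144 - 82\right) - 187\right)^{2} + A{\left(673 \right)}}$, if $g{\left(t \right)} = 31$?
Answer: $\frac{628}{107117331} \approx 5.8627 \cdot 10^{-6}$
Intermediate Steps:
$A{\left(Y \right)} = \frac{1}{45 - Y}$ ($A{\left(Y \right)} = \frac{1}{31 - \left(-14 + Y\right)} = \frac{1}{45 - Y}$)
$\frac{1}{\left(\left(-144 - 82\right) - 187\right)^{2} + A{\left(673 \right)}} = \frac{1}{\left(\left(-144 - 82\right) - 187\right)^{2} - \frac{1}{-45 + 673}} = \frac{1}{\left(-226 - 187\right)^{2} - \frac{1}{628}} = \frac{1}{\left(-413\right)^{2} - \frac{1}{628}} = \frac{1}{170569 - \frac{1}{628}} = \frac{1}{\frac{107117331}{628}} = \frac{628}{107117331}$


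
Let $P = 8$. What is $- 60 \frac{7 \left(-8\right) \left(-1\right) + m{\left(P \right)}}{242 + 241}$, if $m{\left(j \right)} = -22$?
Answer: $- \frac{680}{161} \approx -4.2236$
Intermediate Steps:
$- 60 \frac{7 \left(-8\right) \left(-1\right) + m{\left(P \right)}}{242 + 241} = - 60 \frac{7 \left(-8\right) \left(-1\right) - 22}{242 + 241} = - 60 \frac{\left(-56\right) \left(-1\right) - 22}{483} = - 60 \left(56 - 22\right) \frac{1}{483} = - 60 \cdot 34 \cdot \frac{1}{483} = \left(-60\right) \frac{34}{483} = - \frac{680}{161}$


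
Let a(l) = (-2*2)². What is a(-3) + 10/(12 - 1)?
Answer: 186/11 ≈ 16.909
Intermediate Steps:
a(l) = 16 (a(l) = (-4)² = 16)
a(-3) + 10/(12 - 1) = 16 + 10/(12 - 1) = 16 + 10/11 = 186/11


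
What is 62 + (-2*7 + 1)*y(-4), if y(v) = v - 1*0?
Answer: 114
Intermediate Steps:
y(v) = v (y(v) = v + 0 = v)
62 + (-2*7 + 1)*y(-4) = 62 + (-2*7 + 1)*(-4) = 62 + (-14 + 1)*(-4) = 62 - 13*(-4) = 62 + 52 = 114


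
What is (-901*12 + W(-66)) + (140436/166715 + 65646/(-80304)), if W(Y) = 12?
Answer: -3442590125913/318759080 ≈ -10800.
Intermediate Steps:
(-901*12 + W(-66)) + (140436/166715 + 65646/(-80304)) = (-901*12 + 12) + (140436/166715 + 65646/(-80304)) = (-10812 + 12) + (140436*(1/166715) + 65646*(-1/80304)) = -10800 + (140436/166715 - 1563/1912) = -10800 + 7938087/318759080 = -3442590125913/318759080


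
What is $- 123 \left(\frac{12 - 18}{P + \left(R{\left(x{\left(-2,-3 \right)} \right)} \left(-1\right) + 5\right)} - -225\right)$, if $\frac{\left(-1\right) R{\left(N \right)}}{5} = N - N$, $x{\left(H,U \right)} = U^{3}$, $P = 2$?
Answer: $- \frac{192987}{7} \approx -27570.0$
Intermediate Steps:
$R{\left(N \right)} = 0$ ($R{\left(N \right)} = - 5 \left(N - N\right) = \left(-5\right) 0 = 0$)
$- 123 \left(\frac{12 - 18}{P + \left(R{\left(x{\left(-2,-3 \right)} \right)} \left(-1\right) + 5\right)} - -225\right) = - 123 \left(\frac{12 - 18}{2 + \left(0 \left(-1\right) + 5\right)} - -225\right) = - 123 \left(- \frac{6}{2 + \left(0 + 5\right)} + 225\right) = - 123 \left(- \frac{6}{2 + 5} + 225\right) = - 123 \left(- \frac{6}{7} + 225\right) = \left(-123\right) \frac{1569}{7} = - \frac{192987}{7}$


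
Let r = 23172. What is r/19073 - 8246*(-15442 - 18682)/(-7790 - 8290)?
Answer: -670814023129/38336730 ≈ -17498.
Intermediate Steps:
r/19073 - 8246*(-15442 - 18682)/(-7790 - 8290) = 23172/19073 - 8246*(-15442 - 18682)/(-7790 - 8290) = 23172*(1/19073) - 8246/((-16080/(-34124))) = 23172/19073 - 8246/((-16080*(-1/34124))) = 23172/19073 - 8246/4020/8531 = 23172/19073 - 8246*8531/4020 = 23172/19073 - 35173313/2010 = -670814023129/38336730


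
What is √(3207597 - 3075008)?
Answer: √132589 ≈ 364.13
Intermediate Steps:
√(3207597 - 3075008) = √132589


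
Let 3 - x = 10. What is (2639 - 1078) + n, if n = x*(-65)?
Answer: 2016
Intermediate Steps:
x = -7 (x = 3 - 1*10 = 3 - 10 = -7)
n = 455 (n = -7*(-65) = 455)
(2639 - 1078) + n = (2639 - 1078) + 455 = 1561 + 455 = 2016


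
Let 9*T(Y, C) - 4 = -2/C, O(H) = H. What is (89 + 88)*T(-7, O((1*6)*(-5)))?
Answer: 3599/45 ≈ 79.978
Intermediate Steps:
T(Y, C) = 4/9 - 2/(9*C) (T(Y, C) = 4/9 + (-2/C)/9 = 4/9 - 2/(9*C))
(89 + 88)*T(-7, O((1*6)*(-5))) = (89 + 88)*(2*(-1 + 2*((1*6)*(-5)))/(9*(((1*6)*(-5))))) = 177*(2*(-1 + 2*(6*(-5)))/(9*((6*(-5))))) = 177*((2/9)*(-1 + 2*(-30))/(-30)) = 177*((2/9)*(-1/30)*(-1 - 60)) = 177*((2/9)*(-1/30)*(-61)) = 177*(61/135) = 3599/45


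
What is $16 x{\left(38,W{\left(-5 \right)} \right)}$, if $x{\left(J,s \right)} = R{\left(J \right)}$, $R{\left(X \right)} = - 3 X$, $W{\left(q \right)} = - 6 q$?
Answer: $-1824$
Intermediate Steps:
$x{\left(J,s \right)} = - 3 J$
$16 x{\left(38,W{\left(-5 \right)} \right)} = 16 \left(\left(-3\right) 38\right) = 16 \left(-114\right) = -1824$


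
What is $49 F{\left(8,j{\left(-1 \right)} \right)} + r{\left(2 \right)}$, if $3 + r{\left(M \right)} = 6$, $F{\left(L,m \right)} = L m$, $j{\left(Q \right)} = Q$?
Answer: $-389$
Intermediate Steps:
$r{\left(M \right)} = 3$ ($r{\left(M \right)} = -3 + 6 = 3$)
$49 F{\left(8,j{\left(-1 \right)} \right)} + r{\left(2 \right)} = 49 \cdot 8 \left(-1\right) + 3 = 49 \left(-8\right) + 3 = -392 + 3 = -389$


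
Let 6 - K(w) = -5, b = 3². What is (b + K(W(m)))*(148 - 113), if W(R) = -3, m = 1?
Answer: 700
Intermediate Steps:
b = 9
K(w) = 11 (K(w) = 6 - 1*(-5) = 6 + 5 = 11)
(b + K(W(m)))*(148 - 113) = (9 + 11)*(148 - 113) = 20*35 = 700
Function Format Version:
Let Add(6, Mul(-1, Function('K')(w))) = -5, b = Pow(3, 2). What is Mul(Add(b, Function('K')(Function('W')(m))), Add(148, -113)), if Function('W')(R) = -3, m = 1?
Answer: 700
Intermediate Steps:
b = 9
Function('K')(w) = 11 (Function('K')(w) = Add(6, Mul(-1, -5)) = Add(6, 5) = 11)
Mul(Add(b, Function('K')(Function('W')(m))), Add(148, -113)) = Mul(Add(9, 11), Add(148, -113)) = Mul(20, 35) = 700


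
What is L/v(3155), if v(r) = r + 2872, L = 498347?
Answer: 498347/6027 ≈ 82.686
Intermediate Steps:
v(r) = 2872 + r
L/v(3155) = 498347/(2872 + 3155) = 498347/6027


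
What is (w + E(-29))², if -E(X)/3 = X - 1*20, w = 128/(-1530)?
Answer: 12631736881/585225 ≈ 21584.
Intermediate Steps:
w = -64/765 (w = 128*(-1/1530) = -64/765 ≈ -0.083660)
E(X) = 60 - 3*X (E(X) = -3*(X - 1*20) = -3*(X - 20) = -3*(-20 + X) = 60 - 3*X)
(w + E(-29))² = (-64/765 + (60 - 3*(-29)))² = (-64/765 + (60 + 87))² = (-64/765 + 147)² = (112391/765)² = 12631736881/585225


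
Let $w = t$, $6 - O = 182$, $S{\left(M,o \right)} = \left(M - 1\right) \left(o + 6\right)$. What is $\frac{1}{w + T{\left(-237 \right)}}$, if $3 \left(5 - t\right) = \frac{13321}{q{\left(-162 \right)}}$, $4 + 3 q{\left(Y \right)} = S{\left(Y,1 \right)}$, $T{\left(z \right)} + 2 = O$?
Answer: $- \frac{1145}{184764} \approx -0.0061971$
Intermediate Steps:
$S{\left(M,o \right)} = \left(-1 + M\right) \left(6 + o\right)$
$O = -176$ ($O = 6 - 182 = -176$)
$T{\left(z \right)} = -178$ ($T{\left(z \right)} = -2 - 176 = -178$)
$q{\left(Y \right)} = - \frac{11}{3} + \frac{7 Y}{3}$ ($q{\left(Y \right)} = - \frac{4}{3} + \frac{-6 - 1 + 6 Y + Y 1}{3} = - \frac{4}{3} + \frac{-6 - 1 + 6 Y + Y}{3} = - \frac{4}{3} + \frac{-7 + 7 Y}{3} = - \frac{4}{3} + \left(- \frac{7}{3} + \frac{7 Y}{3}\right) = - \frac{11}{3} + \frac{7 Y}{3}$)
$t = \frac{19046}{1145}$ ($t = 5 - \frac{13321 \frac{1}{- \frac{11}{3} + \frac{7}{3} \left(-162\right)}}{3} = 5 - \frac{13321 \frac{1}{- \frac{11}{3} - 378}}{3} = 5 - \frac{13321 \frac{1}{- \frac{1145}{3}}}{3} = 5 - \frac{13321 \left(- \frac{3}{1145}\right)}{3} = 5 - - \frac{13321}{1145} = 5 + \frac{13321}{1145} = \frac{19046}{1145} \approx 16.634$)
$w = \frac{19046}{1145} \approx 16.634$
$\frac{1}{w + T{\left(-237 \right)}} = \frac{1}{\frac{19046}{1145} - 178} = \frac{1}{- \frac{184764}{1145}} = - \frac{1145}{184764}$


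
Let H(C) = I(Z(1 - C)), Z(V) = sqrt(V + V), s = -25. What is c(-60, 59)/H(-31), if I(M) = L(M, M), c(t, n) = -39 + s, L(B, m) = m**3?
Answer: -1/8 ≈ -0.12500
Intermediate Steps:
c(t, n) = -64 (c(t, n) = -39 - 25 = -64)
Z(V) = sqrt(2)*sqrt(V) (Z(V) = sqrt(2*V) = sqrt(2)*sqrt(V))
I(M) = M**3
H(C) = 2*sqrt(2)*(1 - C)**(3/2) (H(C) = (sqrt(2)*sqrt(1 - C))**3 = 2*sqrt(2)*(1 - C)**(3/2))
c(-60, 59)/H(-31) = -64*sqrt(2)/(4*(1 - 1*(-31))**(3/2)) = -64*sqrt(2)/(4*(1 + 31)**(3/2)) = -64/(2*sqrt(2)*32**(3/2)) = -64/(2*sqrt(2)*(128*sqrt(2))) = -64/512 = -64*1/512 = -1/8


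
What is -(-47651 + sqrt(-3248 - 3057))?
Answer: 47651 - I*sqrt(6305) ≈ 47651.0 - 79.404*I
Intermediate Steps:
-(-47651 + sqrt(-3248 - 3057)) = -(-47651 + sqrt(-6305)) = -(-47651 + I*sqrt(6305)) = 47651 - I*sqrt(6305)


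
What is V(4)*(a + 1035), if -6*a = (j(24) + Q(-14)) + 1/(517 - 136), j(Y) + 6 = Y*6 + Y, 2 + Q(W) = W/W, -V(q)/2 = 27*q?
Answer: -27656016/127 ≈ -2.1776e+5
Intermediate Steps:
V(q) = -54*q
Q(W) = -1 (Q(W) = -2 + W/W = -2 + 1 = -1)
j(Y) = -6 + 7*Y (j(Y) = -6 + (Y*6 + Y) = -6 + (6*Y + Y) = -6 + 7*Y)
a = -30671/1143 (a = -(((-6 + 7*24) - 1) + 1/(517 - 136))/6 = -(((-6 + 168) - 1) + 1/381)/6 = -((162 - 1) + 1/381)/6 = -(161 + 1/381)/6 = -⅙*61342/381 = -30671/1143 ≈ -26.834)
V(4)*(a + 1035) = (-54*4)*(-30671/1143 + 1035) = -216*1152334/1143 = -27656016/127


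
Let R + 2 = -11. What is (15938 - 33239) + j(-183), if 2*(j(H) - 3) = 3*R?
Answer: -34635/2 ≈ -17318.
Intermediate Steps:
R = -13 (R = -2 - 11 = -13)
j(H) = -33/2 (j(H) = 3 + (3*(-13))/2 = 3 + (½)*(-39) = 3 - 39/2 = -33/2)
(15938 - 33239) + j(-183) = (15938 - 33239) - 33/2 = -17301 - 33/2 = -34635/2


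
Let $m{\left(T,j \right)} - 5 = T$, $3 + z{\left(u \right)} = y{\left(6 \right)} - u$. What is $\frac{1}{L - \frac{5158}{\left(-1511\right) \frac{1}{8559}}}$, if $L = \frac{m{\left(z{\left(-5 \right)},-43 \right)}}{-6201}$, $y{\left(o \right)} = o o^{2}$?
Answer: $\frac{9369711}{273757206769} \approx 3.4226 \cdot 10^{-5}$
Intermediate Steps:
$y{\left(o \right)} = o^{3}$
$z{\left(u \right)} = 213 - u$ ($z{\left(u \right)} = -3 - \left(-216 + u\right) = 213 - u$)
$m{\left(T,j \right)} = 5 + T$
$L = - \frac{223}{6201}$ ($L = \frac{5 + \left(213 - -5\right)}{-6201} = \left(5 + \left(213 + 5\right)\right) \left(- \frac{1}{6201}\right) = \left(5 + 218\right) \left(- \frac{1}{6201}\right) = 223 \left(- \frac{1}{6201}\right) = - \frac{223}{6201} \approx -0.035962$)
$\frac{1}{L - \frac{5158}{\left(-1511\right) \frac{1}{8559}}} = \frac{1}{- \frac{223}{6201} - \frac{5158}{\left(-1511\right) \frac{1}{8559}}} = \frac{1}{- \frac{223}{6201} - \frac{5158}{- \frac{1511}{8559}}} = \frac{1}{- \frac{223}{6201} - - \frac{44147322}{1511}} = \frac{1}{- \frac{223}{6201} + \frac{44147322}{1511}} = \frac{1}{\frac{273757206769}{9369711}} = \frac{9369711}{273757206769}$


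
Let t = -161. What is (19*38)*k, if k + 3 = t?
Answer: -118408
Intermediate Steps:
k = -164 (k = -3 - 161 = -164)
(19*38)*k = (19*38)*(-164) = 722*(-164) = -118408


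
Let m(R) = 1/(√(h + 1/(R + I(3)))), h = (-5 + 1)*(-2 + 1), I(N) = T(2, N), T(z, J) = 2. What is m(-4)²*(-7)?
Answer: -2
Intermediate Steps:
I(N) = 2
h = 4 (h = -4*(-1) = 4)
m(R) = (4 + 1/(2 + R))^(-½) (m(R) = 1/(√(4 + 1/(R + 2))) = 1/(√(4 + 1/(2 + R))) = (4 + 1/(2 + R))^(-½))
m(-4)²*(-7) = (((9 + 4*(-4))/(2 - 4))^(-½))²*(-7) = (((9 - 16)/(-2))^(-½))²*(-7) = ((-½*(-7))^(-½))²*(-7) = ((7/2)^(-½))²*(-7) = (√14/7)²*(-7) = (2/7)*(-7) = -2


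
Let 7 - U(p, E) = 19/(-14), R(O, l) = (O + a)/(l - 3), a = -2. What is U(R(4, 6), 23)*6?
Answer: 351/7 ≈ 50.143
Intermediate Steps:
R(O, l) = (-2 + O)/(-3 + l) (R(O, l) = (O - 2)/(l - 3) = (-2 + O)/(-3 + l))
U(p, E) = 117/14 (U(p, E) = 7 - 19/(-14) = 7 - 19*(-1)/14 = 7 - 1*(-19/14) = 7 + 19/14 = 117/14)
U(R(4, 6), 23)*6 = (117/14)*6 = 351/7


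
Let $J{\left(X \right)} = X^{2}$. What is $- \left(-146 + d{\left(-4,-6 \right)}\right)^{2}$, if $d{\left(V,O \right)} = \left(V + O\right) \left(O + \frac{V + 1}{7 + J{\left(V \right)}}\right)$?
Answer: $- \frac{3794704}{529} \approx -7173.4$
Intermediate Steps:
$d{\left(V,O \right)} = \left(O + V\right) \left(O + \frac{1 + V}{7 + V^{2}}\right)$ ($d{\left(V,O \right)} = \left(V + O\right) \left(O + \frac{V + 1}{7 + V^{2}}\right) = \left(O + V\right) \left(O + \frac{1 + V}{7 + V^{2}}\right)$)
$- \left(-146 + d{\left(-4,-6 \right)}\right)^{2} = - \left(-146 + \frac{-6 - 4 + \left(-4\right)^{2} + 7 \left(-6\right)^{2} - 6 \left(-4\right)^{3} + \left(-6\right)^{2} \left(-4\right)^{2} + 8 \left(-6\right) \left(-4\right)}{7 + \left(-4\right)^{2}}\right)^{2} = - \left(-146 + \frac{-6 - 4 + 16 + 7 \cdot 36 - -384 + 36 \cdot 16 + 192}{7 + 16}\right)^{2} = - \left(-146 + \frac{-6 - 4 + 16 + 252 + 384 + 576 + 192}{23}\right)^{2} = - \left(-146 + \frac{1}{23} \cdot 1410\right)^{2} = - \left(-146 + \frac{1410}{23}\right)^{2} = - \left(- \frac{1948}{23}\right)^{2} = \left(-1\right) \frac{3794704}{529} = - \frac{3794704}{529}$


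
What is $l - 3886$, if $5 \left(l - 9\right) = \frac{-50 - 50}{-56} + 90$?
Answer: $- \frac{54021}{14} \approx -3858.6$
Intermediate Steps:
$l = \frac{383}{14}$ ($l = 9 + \frac{\frac{-50 - 50}{-56} + 90}{5} = 9 + \frac{\left(-50 - 50\right) \left(- \frac{1}{56}\right) + 90}{5} = 9 + \frac{\left(-100\right) \left(- \frac{1}{56}\right) + 90}{5} = 9 + \frac{\frac{25}{14} + 90}{5} = 9 + \frac{1}{5} \cdot \frac{1285}{14} = 9 + \frac{257}{14} = \frac{383}{14} \approx 27.357$)
$l - 3886 = \frac{383}{14} - 3886 = - \frac{54021}{14}$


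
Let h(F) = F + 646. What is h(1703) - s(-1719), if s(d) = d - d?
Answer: 2349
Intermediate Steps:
h(F) = 646 + F
s(d) = 0
h(1703) - s(-1719) = (646 + 1703) - 1*0 = 2349 + 0 = 2349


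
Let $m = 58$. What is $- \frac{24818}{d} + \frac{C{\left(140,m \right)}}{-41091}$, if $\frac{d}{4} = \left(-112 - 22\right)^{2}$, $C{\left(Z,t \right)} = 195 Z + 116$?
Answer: $- \frac{1494461611}{1475659992} \approx -1.0127$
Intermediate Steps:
$C{\left(Z,t \right)} = 116 + 195 Z$
$d = 71824$ ($d = 4 \left(-112 - 22\right)^{2} = 4 \left(-134\right)^{2} = 4 \cdot 17956 = 71824$)
$- \frac{24818}{d} + \frac{C{\left(140,m \right)}}{-41091} = - \frac{24818}{71824} + \frac{116 + 195 \cdot 140}{-41091} = \left(-24818\right) \frac{1}{71824} + \left(116 + 27300\right) \left(- \frac{1}{41091}\right) = - \frac{12409}{35912} + 27416 \left(- \frac{1}{41091}\right) = - \frac{12409}{35912} - \frac{27416}{41091} = - \frac{1494461611}{1475659992}$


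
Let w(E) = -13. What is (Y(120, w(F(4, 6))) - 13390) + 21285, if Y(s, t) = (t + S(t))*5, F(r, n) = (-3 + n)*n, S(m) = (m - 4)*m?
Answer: 8935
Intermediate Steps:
S(m) = m*(-4 + m) (S(m) = (-4 + m)*m = m*(-4 + m))
F(r, n) = n*(-3 + n)
Y(s, t) = 5*t + 5*t*(-4 + t) (Y(s, t) = (t + t*(-4 + t))*5 = 5*t + 5*t*(-4 + t))
(Y(120, w(F(4, 6))) - 13390) + 21285 = (5*(-13)*(-3 - 13) - 13390) + 21285 = (5*(-13)*(-16) - 13390) + 21285 = (1040 - 13390) + 21285 = -12350 + 21285 = 8935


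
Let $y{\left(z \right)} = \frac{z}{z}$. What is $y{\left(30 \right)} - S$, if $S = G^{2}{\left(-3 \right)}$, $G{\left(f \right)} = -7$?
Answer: $-48$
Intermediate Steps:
$y{\left(z \right)} = 1$
$S = 49$ ($S = \left(-7\right)^{2} = 49$)
$y{\left(30 \right)} - S = 1 - 49 = -48$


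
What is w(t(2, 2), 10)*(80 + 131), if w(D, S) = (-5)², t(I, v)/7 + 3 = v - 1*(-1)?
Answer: 5275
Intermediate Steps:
t(I, v) = -14 + 7*v (t(I, v) = -21 + 7*(v - 1*(-1)) = -21 + 7*(v + 1) = -21 + 7*(1 + v) = -21 + (7 + 7*v) = -14 + 7*v)
w(D, S) = 25
w(t(2, 2), 10)*(80 + 131) = 25*(80 + 131) = 25*211 = 5275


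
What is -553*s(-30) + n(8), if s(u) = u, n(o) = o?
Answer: 16598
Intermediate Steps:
-553*s(-30) + n(8) = -553*(-30) + 8 = 16590 + 8 = 16598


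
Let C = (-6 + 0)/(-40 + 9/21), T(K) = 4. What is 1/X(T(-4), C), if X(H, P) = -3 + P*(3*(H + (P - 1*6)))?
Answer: -76729/294699 ≈ -0.26036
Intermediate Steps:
C = 42/277 (C = -6/(-40 + 9*(1/21)) = -6/(-40 + 3/7) = -6/(-277/7) = -6*(-7/277) = 42/277 ≈ 0.15162)
X(H, P) = -3 + P*(-18 + 3*H + 3*P) (X(H, P) = -3 + P*(3*(H + (P - 6))) = -3 + P*(3*(H + (-6 + P))) = -3 + P*(3*(-6 + H + P)) = -3 + P*(-18 + 3*H + 3*P))
1/X(T(-4), C) = 1/(-3 - 18*42/277 + 3*(42/277)**2 + 3*4*(42/277)) = 1/(-3 - 756/277 + 3*(1764/76729) + 504/277) = 1/(-3 - 756/277 + 5292/76729 + 504/277) = 1/(-294699/76729) = -76729/294699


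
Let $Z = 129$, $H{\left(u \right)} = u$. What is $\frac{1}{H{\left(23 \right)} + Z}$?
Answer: $\frac{1}{152} \approx 0.0065789$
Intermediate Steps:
$\frac{1}{H{\left(23 \right)} + Z} = \frac{1}{23 + 129} = \frac{1}{152}$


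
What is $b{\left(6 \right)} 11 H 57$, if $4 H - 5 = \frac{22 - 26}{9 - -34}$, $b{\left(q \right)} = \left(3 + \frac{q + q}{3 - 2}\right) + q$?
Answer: $\frac{2778237}{172} \approx 16153.0$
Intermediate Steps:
$b{\left(q \right)} = 3 + 3 q$ ($b{\left(q \right)} = \left(3 + \frac{2 q}{1}\right) + q = \left(3 + 2 q 1\right) + q = \left(3 + 2 q\right) + q = 3 + 3 q$)
$H = \frac{211}{172}$ ($H = \frac{5}{4} + \frac{\left(22 - 26\right) \frac{1}{9 - -34}}{4} = \frac{5}{4} + \frac{\left(-4\right) \frac{1}{9 + 34}}{4} = \frac{5}{4} + \frac{\left(-4\right) \frac{1}{43}}{4} = \frac{5}{4} + \frac{1}{4} \left(- \frac{4}{43}\right) = \frac{5}{4} - \frac{1}{43} = \frac{211}{172} \approx 1.2267$)
$b{\left(6 \right)} 11 H 57 = \left(3 + 3 \cdot 6\right) 11 \cdot \frac{211}{172} \cdot 57 = \left(3 + 18\right) 11 \cdot \frac{211}{172} \cdot 57 = 21 \cdot 11 \cdot \frac{211}{172} \cdot 57 = 231 \cdot \frac{211}{172} \cdot 57 = \frac{48741}{172} \cdot 57 = \frac{2778237}{172}$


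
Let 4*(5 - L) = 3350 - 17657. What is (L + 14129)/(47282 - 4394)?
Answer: 70843/171552 ≈ 0.41295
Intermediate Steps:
L = 14327/4 (L = 5 - (3350 - 17657)/4 = 5 - 1/4*(-14307) = 5 + 14307/4 = 14327/4 ≈ 3581.8)
(L + 14129)/(47282 - 4394) = (14327/4 + 14129)/(47282 - 4394) = (70843/4)/42888 = (70843/4)*(1/42888) = 70843/171552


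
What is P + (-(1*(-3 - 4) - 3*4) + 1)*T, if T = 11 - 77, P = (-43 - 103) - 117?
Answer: -1583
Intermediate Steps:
P = -263 (P = -146 - 117 = -263)
T = -66
P + (-(1*(-3 - 4) - 3*4) + 1)*T = -263 + (-(1*(-3 - 4) - 3*4) + 1)*(-66) = -263 + (-(1*(-7) - 12) + 1)*(-66) = -263 + (-(-7 - 12) + 1)*(-66) = -263 + (-1*(-19) + 1)*(-66) = -263 + (19 + 1)*(-66) = -263 + 20*(-66) = -263 - 1320 = -1583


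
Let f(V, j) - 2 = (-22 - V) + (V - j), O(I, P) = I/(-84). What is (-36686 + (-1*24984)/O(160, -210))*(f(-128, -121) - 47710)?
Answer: 5610577823/5 ≈ 1.1221e+9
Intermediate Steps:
O(I, P) = -I/84 (O(I, P) = I*(-1/84) = -I/84)
f(V, j) = -20 - j (f(V, j) = 2 + ((-22 - V) + (V - j)) = 2 + (-22 - j) = -20 - j)
(-36686 + (-1*24984)/O(160, -210))*(f(-128, -121) - 47710) = (-36686 + (-1*24984)/((-1/84*160)))*((-20 - 1*(-121)) - 47710) = (-36686 - 24984/(-40/21))*((-20 + 121) - 47710) = (-36686 - 24984*(-21/40))*(101 - 47710) = (-36686 + 65583/5)*(-47609) = -117847/5*(-47609) = 5610577823/5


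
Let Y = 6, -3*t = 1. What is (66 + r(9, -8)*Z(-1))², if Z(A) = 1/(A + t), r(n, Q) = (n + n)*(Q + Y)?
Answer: 8649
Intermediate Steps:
t = -⅓ (t = -⅓*1 = -⅓ ≈ -0.33333)
r(n, Q) = 2*n*(6 + Q) (r(n, Q) = (n + n)*(Q + 6) = (2*n)*(6 + Q) = 2*n*(6 + Q))
Z(A) = 1/(-⅓ + A) (Z(A) = 1/(A - ⅓) = 1/(-⅓ + A))
(66 + r(9, -8)*Z(-1))² = (66 + (2*9*(6 - 8))*(3/(-1 + 3*(-1))))² = (66 + (2*9*(-2))*(3/(-1 - 3)))² = (66 - 108/(-4))² = (66 - 108*(-1)/4)² = (66 - 36*(-¾))² = (66 + 27)² = 93² = 8649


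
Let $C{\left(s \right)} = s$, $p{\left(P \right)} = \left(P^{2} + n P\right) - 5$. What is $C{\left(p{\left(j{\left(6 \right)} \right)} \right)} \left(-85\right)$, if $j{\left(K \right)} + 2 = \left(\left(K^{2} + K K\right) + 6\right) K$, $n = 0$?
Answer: $-18457835$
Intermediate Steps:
$j{\left(K \right)} = -2 + K \left(6 + 2 K^{2}\right)$ ($j{\left(K \right)} = -2 + \left(\left(K^{2} + K K\right) + 6\right) K = -2 + \left(\left(K^{2} + K^{2}\right) + 6\right) K = -2 + \left(2 K^{2} + 6\right) K = -2 + \left(6 + 2 K^{2}\right) K = -2 + K \left(6 + 2 K^{2}\right)$)
$p{\left(P \right)} = -5 + P^{2}$ ($p{\left(P \right)} = \left(P^{2} + 0 P\right) - 5 = \left(P^{2} + 0\right) - 5 = P^{2} - 5 = -5 + P^{2}$)
$C{\left(p{\left(j{\left(6 \right)} \right)} \right)} \left(-85\right) = \left(-5 + \left(-2 + 2 \cdot 6^{3} + 6 \cdot 6\right)^{2}\right) \left(-85\right) = \left(-5 + \left(-2 + 2 \cdot 216 + 36\right)^{2}\right) \left(-85\right) = \left(-5 + \left(-2 + 432 + 36\right)^{2}\right) \left(-85\right) = \left(-5 + 466^{2}\right) \left(-85\right) = \left(-5 + 217156\right) \left(-85\right) = 217151 \left(-85\right) = -18457835$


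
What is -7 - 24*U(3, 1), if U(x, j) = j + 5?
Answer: -151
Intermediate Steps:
U(x, j) = 5 + j
-7 - 24*U(3, 1) = -7 - 24*(5 + 1) = -7 - 24*6 = -7 - 144 = -151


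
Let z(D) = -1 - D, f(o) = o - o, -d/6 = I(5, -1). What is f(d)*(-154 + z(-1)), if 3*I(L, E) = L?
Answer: 0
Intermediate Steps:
I(L, E) = L/3
d = -10 (d = -2*5 = -6*5/3 = -10)
f(o) = 0
f(d)*(-154 + z(-1)) = 0*(-154 + (-1 - 1*(-1))) = 0*(-154 + (-1 + 1)) = 0*(-154 + 0) = 0*(-154) = 0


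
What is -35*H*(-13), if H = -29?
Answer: -13195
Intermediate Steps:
-35*H*(-13) = -(-1015)*(-13) = -35*377 = -13195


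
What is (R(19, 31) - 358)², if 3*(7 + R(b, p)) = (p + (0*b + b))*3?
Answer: 99225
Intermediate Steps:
R(b, p) = -7 + b + p (R(b, p) = -7 + ((p + (0*b + b))*3)/3 = -7 + ((p + (0 + b))*3)/3 = -7 + ((p + b)*3)/3 = -7 + ((b + p)*3)/3 = -7 + (3*b + 3*p)/3 = -7 + (b + p) = -7 + b + p)
(R(19, 31) - 358)² = ((-7 + 19 + 31) - 358)² = (43 - 358)² = (-315)² = 99225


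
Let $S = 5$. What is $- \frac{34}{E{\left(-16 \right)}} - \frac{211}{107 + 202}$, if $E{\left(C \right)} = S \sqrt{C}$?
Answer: $- \frac{211}{309} + \frac{17 i}{10} \approx -0.68285 + 1.7 i$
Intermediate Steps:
$E{\left(C \right)} = 5 \sqrt{C}$
$- \frac{34}{E{\left(-16 \right)}} - \frac{211}{107 + 202} = - \frac{34}{5 \sqrt{-16}} - \frac{211}{107 + 202} = - \frac{34}{5 \cdot 4 i} - \frac{211}{309} = - \frac{34}{20 i} - \frac{211}{309} = - 34 \left(- \frac{i}{20}\right) - \frac{211}{309} = \frac{17 i}{10} - \frac{211}{309} = - \frac{211}{309} + \frac{17 i}{10}$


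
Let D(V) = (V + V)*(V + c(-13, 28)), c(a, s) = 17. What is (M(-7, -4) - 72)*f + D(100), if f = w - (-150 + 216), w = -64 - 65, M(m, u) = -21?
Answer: 41535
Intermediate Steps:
D(V) = 2*V*(17 + V) (D(V) = (V + V)*(V + 17) = (2*V)*(17 + V) = 2*V*(17 + V))
w = -129
f = -195 (f = -129 - (-150 + 216) = -129 - 1*66 = -129 - 66 = -195)
(M(-7, -4) - 72)*f + D(100) = (-21 - 72)*(-195) + 2*100*(17 + 100) = -93*(-195) + 2*100*117 = 18135 + 23400 = 41535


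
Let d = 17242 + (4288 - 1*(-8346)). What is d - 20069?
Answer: 9807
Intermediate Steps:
d = 29876 (d = 17242 + (4288 + 8346) = 17242 + 12634 = 29876)
d - 20069 = 29876 - 20069 = 9807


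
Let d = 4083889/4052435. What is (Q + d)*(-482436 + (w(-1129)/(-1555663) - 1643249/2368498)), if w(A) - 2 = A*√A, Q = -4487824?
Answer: 32328135239871946363338717713797/14931540015659363690 - 20532683782365079*I*√1129/6304223189405 ≈ 2.1651e+12 - 1.0944e+5*I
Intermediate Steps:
d = 4083889/4052435 (d = 4083889*(1/4052435) = 4083889/4052435 ≈ 1.0078)
w(A) = 2 + A^(3/2) (w(A) = 2 + A*√A = 2 + A^(3/2))
(Q + d)*(-482436 + (w(-1129)/(-1555663) - 1643249/2368498)) = (-4487824 + 4083889/4052435)*(-482436 + ((2 + (-1129)^(3/2))/(-1555663) - 1643249/2368498)) = -18186610967551*(-482436 + ((2 - 1129*I*√1129)*(-1/1555663) - 1643249*1/2368498))/4052435 = -18186610967551*(-482436 + ((-2/1555663 + 1129*I*√1129/1555663) - 1643249/2368498))/4052435 = -18186610967551*(-482436 + (-2556346406083/3684584704174 + 1129*I*√1129/1555663))/4052435 = -18186610967551*(-1777578862689293947/3684584704174 + 1129*I*√1129/1555663)/4052435 = 32328135239871946363338717713797/14931540015659363690 - 20532683782365079*I*√1129/6304223189405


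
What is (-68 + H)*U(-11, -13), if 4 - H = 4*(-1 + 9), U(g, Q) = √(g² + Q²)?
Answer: -96*√290 ≈ -1634.8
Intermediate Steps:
U(g, Q) = √(Q² + g²)
H = -28 (H = 4 - 4*(-1 + 9) = 4 - 4*8 = 4 - 1*32 = 4 - 32 = -28)
(-68 + H)*U(-11, -13) = (-68 - 28)*√((-13)² + (-11)²) = -96*√(169 + 121) = -96*√290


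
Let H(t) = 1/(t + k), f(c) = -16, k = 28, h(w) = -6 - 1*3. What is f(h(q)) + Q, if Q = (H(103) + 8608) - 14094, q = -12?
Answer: -720761/131 ≈ -5502.0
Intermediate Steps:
h(w) = -9 (h(w) = -6 - 3 = -9)
H(t) = 1/(28 + t) (H(t) = 1/(t + 28) = 1/(28 + t))
Q = -718665/131 (Q = (1/(28 + 103) + 8608) - 14094 = (1/131 + 8608) - 14094 = 1127649/131 - 14094 = -718665/131 ≈ -5486.0)
f(h(q)) + Q = -16 - 718665/131 = -720761/131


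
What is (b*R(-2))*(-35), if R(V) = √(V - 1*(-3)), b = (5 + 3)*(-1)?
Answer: 280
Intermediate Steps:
b = -8 (b = 8*(-1) = -8)
R(V) = √(3 + V) (R(V) = √(V + 3) = √(3 + V))
(b*R(-2))*(-35) = -8*√(3 - 2)*(-35) = -8*√1*(-35) = -8*1*(-35) = -8*(-35) = 280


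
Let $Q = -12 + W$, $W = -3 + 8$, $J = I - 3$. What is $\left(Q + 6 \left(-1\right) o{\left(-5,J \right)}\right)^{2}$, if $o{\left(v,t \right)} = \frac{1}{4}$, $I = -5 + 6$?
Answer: $\frac{289}{4} \approx 72.25$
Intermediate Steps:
$I = 1$
$J = -2$ ($J = 1 - 3 = -2$)
$o{\left(v,t \right)} = \frac{1}{4}$
$W = 5$
$Q = -7$ ($Q = -12 + 5 = -7$)
$\left(Q + 6 \left(-1\right) o{\left(-5,J \right)}\right)^{2} = \left(-7 + 6 \left(-1\right) \frac{1}{4}\right)^{2} = \left(-7 - \frac{3}{2}\right)^{2} = \left(- \frac{17}{2}\right)^{2} = \frac{289}{4}$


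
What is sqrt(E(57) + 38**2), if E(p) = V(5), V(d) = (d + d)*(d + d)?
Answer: 2*sqrt(386) ≈ 39.294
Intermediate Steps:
V(d) = 4*d**2 (V(d) = (2*d)*(2*d) = 4*d**2)
E(p) = 100 (E(p) = 4*5**2 = 4*25 = 100)
sqrt(E(57) + 38**2) = sqrt(100 + 38**2) = sqrt(100 + 1444) = sqrt(1544) = 2*sqrt(386)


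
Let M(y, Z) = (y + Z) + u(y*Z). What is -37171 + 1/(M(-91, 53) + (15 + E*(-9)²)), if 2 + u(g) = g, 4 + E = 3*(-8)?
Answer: -264508837/7116 ≈ -37171.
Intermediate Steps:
E = -28 (E = -4 + 3*(-8) = -4 - 24 = -28)
u(g) = -2 + g
M(y, Z) = -2 + Z + y + Z*y (M(y, Z) = (y + Z) + (-2 + y*Z) = (Z + y) + (-2 + Z*y) = -2 + Z + y + Z*y)
-37171 + 1/(M(-91, 53) + (15 + E*(-9)²)) = -37171 + 1/((-2 + 53 - 91 + 53*(-91)) + (15 - 28*(-9)²)) = -37171 + 1/((-2 + 53 - 91 - 4823) + (15 - 28*81)) = -37171 + 1/(-4863 + (15 - 2268)) = -37171 + 1/(-4863 - 2253) = -37171 + 1/(-7116) = -37171 - 1/7116 = -264508837/7116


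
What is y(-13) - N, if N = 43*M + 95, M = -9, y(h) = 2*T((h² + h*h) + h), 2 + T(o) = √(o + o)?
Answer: 288 + 10*√26 ≈ 338.99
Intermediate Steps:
T(o) = -2 + √2*√o (T(o) = -2 + √(o + o) = -2 + √(2*o) = -2 + √2*√o)
y(h) = -4 + 2*√2*√(h + 2*h²) (y(h) = 2*(-2 + √2*√((h² + h*h) + h)) = 2*(-2 + √2*√((h² + h²) + h)) = 2*(-2 + √2*√(2*h² + h)) = 2*(-2 + √2*√(h + 2*h²)) = -4 + 2*√2*√(h + 2*h²))
N = -292 (N = 43*(-9) + 95 = -387 + 95 = -292)
y(-13) - N = (-4 + 2*√2*√(-13*(1 + 2*(-13)))) - 1*(-292) = (-4 + 2*√2*√(-13*(1 - 26))) + 292 = (-4 + 2*√2*√(-13*(-25))) + 292 = (-4 + 2*√2*√325) + 292 = (-4 + 2*√2*(5*√13)) + 292 = (-4 + 10*√26) + 292 = 288 + 10*√26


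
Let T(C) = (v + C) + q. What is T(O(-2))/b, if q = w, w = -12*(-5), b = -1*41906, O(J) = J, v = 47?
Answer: -105/41906 ≈ -0.0025056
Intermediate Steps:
b = -41906
w = 60
q = 60
T(C) = 107 + C (T(C) = (47 + C) + 60 = 107 + C)
T(O(-2))/b = (107 - 2)/(-41906) = 105*(-1/41906) = -105/41906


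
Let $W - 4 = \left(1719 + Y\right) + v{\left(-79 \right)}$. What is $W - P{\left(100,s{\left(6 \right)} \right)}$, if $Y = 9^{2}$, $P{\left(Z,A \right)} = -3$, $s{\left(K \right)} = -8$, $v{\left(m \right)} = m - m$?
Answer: $1807$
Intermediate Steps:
$v{\left(m \right)} = 0$
$Y = 81$
$W = 1804$ ($W = 4 + \left(\left(1719 + 81\right) + 0\right) = 4 + \left(1800 + 0\right) = 4 + 1800 = 1804$)
$W - P{\left(100,s{\left(6 \right)} \right)} = 1804 - -3 = 1804 + 3 = 1807$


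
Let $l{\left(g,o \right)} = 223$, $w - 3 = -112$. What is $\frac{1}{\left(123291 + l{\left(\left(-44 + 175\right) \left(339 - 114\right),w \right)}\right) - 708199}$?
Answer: $- \frac{1}{584685} \approx -1.7103 \cdot 10^{-6}$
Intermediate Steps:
$w = -109$ ($w = 3 - 112 = -109$)
$\frac{1}{\left(123291 + l{\left(\left(-44 + 175\right) \left(339 - 114\right),w \right)}\right) - 708199} = \frac{1}{\left(123291 + 223\right) - 708199} = \frac{1}{123514 - 708199} = \frac{1}{-584685} = - \frac{1}{584685}$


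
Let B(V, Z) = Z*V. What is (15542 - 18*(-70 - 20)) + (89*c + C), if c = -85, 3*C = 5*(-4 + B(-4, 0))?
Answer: 28771/3 ≈ 9590.3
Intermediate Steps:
B(V, Z) = V*Z
C = -20/3 (C = (5*(-4 - 4*0))/3 = (5*(-4 + 0))/3 = (5*(-4))/3 = (⅓)*(-20) = -20/3 ≈ -6.6667)
(15542 - 18*(-70 - 20)) + (89*c + C) = (15542 - 18*(-70 - 20)) + (89*(-85) - 20/3) = (15542 - 18*(-90)) + (-7565 - 20/3) = (15542 + 1620) - 22715/3 = 17162 - 22715/3 = 28771/3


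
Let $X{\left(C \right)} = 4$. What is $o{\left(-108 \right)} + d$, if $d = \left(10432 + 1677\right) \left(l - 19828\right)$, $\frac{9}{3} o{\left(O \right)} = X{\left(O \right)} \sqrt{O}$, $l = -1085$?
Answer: $-253235517 + 8 i \sqrt{3} \approx -2.5324 \cdot 10^{8} + 13.856 i$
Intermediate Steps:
$o{\left(O \right)} = \frac{4 \sqrt{O}}{3}$
$d = -253235517$ ($d = \left(10432 + 1677\right) \left(-1085 - 19828\right) = 12109 \left(-20913\right) = -253235517$)
$o{\left(-108 \right)} + d = \frac{4 \sqrt{-108}}{3} - 253235517 = \frac{4 \cdot 6 i \sqrt{3}}{3} - 253235517 = 8 i \sqrt{3} - 253235517 = -253235517 + 8 i \sqrt{3}$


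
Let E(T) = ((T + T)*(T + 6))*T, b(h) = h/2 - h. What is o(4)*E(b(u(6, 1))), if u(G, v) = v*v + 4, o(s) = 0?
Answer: 0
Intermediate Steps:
u(G, v) = 4 + v² (u(G, v) = v² + 4 = 4 + v²)
b(h) = -h/2 (b(h) = h*(½) - h = h/2 - h = -h/2)
E(T) = 2*T²*(6 + T) (E(T) = ((2*T)*(6 + T))*T = (2*T*(6 + T))*T = 2*T²*(6 + T))
o(4)*E(b(u(6, 1))) = 0*(2*(-(4 + 1²)/2)²*(6 - (4 + 1²)/2)) = 0*(2*(-(4 + 1)/2)²*(6 - (4 + 1)/2)) = 0*(2*(-½*5)²*(6 - ½*5)) = 0*(2*(-5/2)²*(6 - 5/2)) = 0*(2*(25/4)*(7/2)) = 0*(175/4) = 0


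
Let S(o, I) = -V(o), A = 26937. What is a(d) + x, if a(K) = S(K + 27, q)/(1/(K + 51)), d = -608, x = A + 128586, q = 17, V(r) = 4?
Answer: 157751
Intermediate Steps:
x = 155523 (x = 26937 + 128586 = 155523)
S(o, I) = -4 (S(o, I) = -1*4 = -4)
a(K) = -204 - 4*K (a(K) = -(204 + 4*K) = -4*(51 + K) = -204 - 4*K)
a(d) + x = (-204 - 4*(-608)) + 155523 = (-204 + 2432) + 155523 = 2228 + 155523 = 157751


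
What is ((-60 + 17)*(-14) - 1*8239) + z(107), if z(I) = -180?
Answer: -7817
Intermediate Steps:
((-60 + 17)*(-14) - 1*8239) + z(107) = ((-60 + 17)*(-14) - 1*8239) - 180 = (-43*(-14) - 8239) - 180 = (602 - 8239) - 180 = -7637 - 180 = -7817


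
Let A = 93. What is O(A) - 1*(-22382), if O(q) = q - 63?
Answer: 22412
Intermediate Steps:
O(q) = -63 + q
O(A) - 1*(-22382) = (-63 + 93) - 1*(-22382) = 30 + 22382 = 22412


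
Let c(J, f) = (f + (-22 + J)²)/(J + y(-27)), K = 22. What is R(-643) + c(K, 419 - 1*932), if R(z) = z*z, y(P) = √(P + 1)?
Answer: 35141284/85 + 171*I*√26/170 ≈ 4.1343e+5 + 5.129*I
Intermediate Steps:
y(P) = √(1 + P)
c(J, f) = (f + (-22 + J)²)/(J + I*√26) (c(J, f) = (f + (-22 + J)²)/(J + √(1 - 27)) = (f + (-22 + J)²)/(J + √(-26)) = (f + (-22 + J)²)/(J + I*√26))
R(z) = z²
R(-643) + c(K, 419 - 1*932) = (-643)² + ((419 - 1*932) + (-22 + 22)²)/(22 + I*√26) = 413449 + ((419 - 932) + 0²)/(22 + I*√26) = 413449 + (-513 + 0)/(22 + I*√26) = 413449 - 513/(22 + I*√26)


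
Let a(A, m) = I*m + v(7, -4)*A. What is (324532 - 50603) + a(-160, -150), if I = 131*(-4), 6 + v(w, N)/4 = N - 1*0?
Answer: 358929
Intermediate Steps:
v(w, N) = -24 + 4*N (v(w, N) = -24 + 4*(N - 1*0) = -24 + 4*(N + 0) = -24 + 4*N)
I = -524
a(A, m) = -524*m - 40*A (a(A, m) = -524*m + (-24 + 4*(-4))*A = -524*m + (-24 - 16)*A = -524*m - 40*A)
(324532 - 50603) + a(-160, -150) = (324532 - 50603) + (-524*(-150) - 40*(-160)) = 273929 + (78600 + 6400) = 273929 + 85000 = 358929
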